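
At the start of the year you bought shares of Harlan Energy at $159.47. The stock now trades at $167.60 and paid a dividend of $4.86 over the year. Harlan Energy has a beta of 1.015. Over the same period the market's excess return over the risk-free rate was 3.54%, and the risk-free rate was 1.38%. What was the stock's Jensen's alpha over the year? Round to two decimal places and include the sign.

Realised HPR = (P1 + D1 − P0) / P0 = (167.60 + 4.86 − 159.47) / 159.47 = 12.99 / 159.47 = 8.1457%
CAPM required = R_f + β·MRP = 1.38% + 1.015 × 3.54% = 4.97310%
α = realised − required = 8.1457% − 4.97310% = +3.17%

+3.17%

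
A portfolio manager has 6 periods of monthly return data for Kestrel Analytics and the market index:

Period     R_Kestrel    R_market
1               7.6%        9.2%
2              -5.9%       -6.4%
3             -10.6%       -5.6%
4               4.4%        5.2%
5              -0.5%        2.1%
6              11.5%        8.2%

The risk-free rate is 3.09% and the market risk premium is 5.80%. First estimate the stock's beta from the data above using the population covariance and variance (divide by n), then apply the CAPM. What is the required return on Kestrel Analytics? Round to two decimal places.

Mean R_i = (7.6 − 5.9 − 10.6 + 4.4 − 0.5 + 11.5) / 6 = 1.0833%
Mean R_m = (9.2 − 6.4 − 5.6 + 5.2 + 2.1 + 8.2) / 6 = 2.1167%
Σ(R_i − R̄_i)(R_m − R̄_m) = 269.4117  ⇒  Cov = 269.4117 / 6 = 44.9020
Σ(R_m − R̄_m)² = 228.7683  ⇒  Var(R_m) = 228.7683 / 6 = 38.1281
β = Cov / Var(R_m) = 44.9020 / 38.1281 = 1.1777
E(R) = R_f + β × MRP = 3.09% + 1.1777 × 5.80% = 9.92%

9.92%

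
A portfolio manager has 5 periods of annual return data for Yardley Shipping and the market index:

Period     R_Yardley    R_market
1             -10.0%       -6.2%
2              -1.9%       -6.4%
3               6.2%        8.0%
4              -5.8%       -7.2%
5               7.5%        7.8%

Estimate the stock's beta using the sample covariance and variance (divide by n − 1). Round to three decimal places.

Mean R_i = (-10.0 − 1.9 + 6.2 − 5.8 + 7.5) / 5 = -0.8000%
Mean R_m = (-6.2 − 6.4 + 8.0 − 7.2 + 7.8) / 5 = -0.8000%
Σ(R_i − R̄_i)(R_m − R̄_m) = 220.8200  ⇒  Cov = 220.8200 / 4 = 55.2050
Σ(R_m − R̄_m)² = 252.8800  ⇒  Var(R_m) = 252.8800 / 4 = 63.2200
β = Cov / Var(R_m) = 55.2050 / 63.2200 = 0.8732

0.873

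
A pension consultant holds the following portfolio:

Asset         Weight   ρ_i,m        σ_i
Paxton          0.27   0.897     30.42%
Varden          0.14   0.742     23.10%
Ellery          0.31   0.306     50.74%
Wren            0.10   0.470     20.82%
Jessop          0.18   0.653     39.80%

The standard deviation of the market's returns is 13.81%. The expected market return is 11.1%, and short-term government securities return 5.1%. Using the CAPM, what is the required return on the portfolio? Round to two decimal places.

β_Paxton = 0.897 × 30.42% / 13.81% = 1.9759
β_Varden = 0.742 × 23.10% / 13.81% = 1.2411
β_Ellery = 0.306 × 50.74% / 13.81% = 1.1243
β_Wren = 0.470 × 20.82% / 13.81% = 0.7086
β_Jessop = 0.653 × 39.80% / 13.81% = 1.8819
β_P = Σ w_i β_i = 0.27×1.9759 + 0.14×1.2411 + 0.31×1.1243 + 0.10×0.7086 + 0.18×1.8819 = 1.4654
MRP = 11.1% − 5.1% = 6.00%
E(R_P) = R_f + β_P × MRP = 5.1% + 1.4654 × 6.0% = 13.89%

13.89%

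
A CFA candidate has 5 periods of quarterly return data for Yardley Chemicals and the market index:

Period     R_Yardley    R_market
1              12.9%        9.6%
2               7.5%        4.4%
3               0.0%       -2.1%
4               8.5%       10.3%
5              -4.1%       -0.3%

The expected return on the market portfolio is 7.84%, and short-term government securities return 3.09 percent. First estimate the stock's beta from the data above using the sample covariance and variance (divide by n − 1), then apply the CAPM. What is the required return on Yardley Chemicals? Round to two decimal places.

8.25%

Mean R_i = (12.9 + 7.5 + 0.0 + 8.5 − 4.1) / 5 = 4.9600%
Mean R_m = (9.6 + 4.4 − 2.1 + 10.3 − 0.3) / 5 = 4.3800%
Σ(R_i − R̄_i)(R_m − R̄_m) = 136.9960  ⇒  Cov = 136.9960 / 4 = 34.2490
Σ(R_m − R̄_m)² = 126.1880  ⇒  Var(R_m) = 126.1880 / 4 = 31.5470
β = Cov / Var(R_m) = 34.2490 / 31.5470 = 1.0856
MRP = 7.84% − 3.09% = 4.75%
E(R) = R_f + β × MRP = 3.09% + 1.0856 × 4.75% = 8.25%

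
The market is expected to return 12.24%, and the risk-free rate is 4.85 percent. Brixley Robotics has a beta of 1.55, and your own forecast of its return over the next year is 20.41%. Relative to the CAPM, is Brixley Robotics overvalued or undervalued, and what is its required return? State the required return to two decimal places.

Undervalued; required return 16.30%

MRP = 12.24% − 4.85% = 7.39%
Required return = R_f + β·MRP = 4.85% + 1.55 × 7.39% = 16.30%
Forecast 20.41% > required 16.30% → the stock plots above the SML → undervalued.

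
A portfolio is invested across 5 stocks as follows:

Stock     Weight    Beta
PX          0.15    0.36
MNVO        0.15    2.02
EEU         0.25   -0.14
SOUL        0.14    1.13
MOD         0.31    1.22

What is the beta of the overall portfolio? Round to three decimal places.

0.858

β_P = Σ w_i β_i = 0.15×0.36 + 0.15×2.02 + 0.25×-0.14 + 0.14×1.13 + 0.31×1.22 = 0.8584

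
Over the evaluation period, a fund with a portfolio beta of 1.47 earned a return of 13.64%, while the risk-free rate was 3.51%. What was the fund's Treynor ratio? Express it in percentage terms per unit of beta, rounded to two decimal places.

6.89%

Treynor = (R_P − R_f) / β_P = (13.64% − 3.51%) / 1.4700 = 10.13% / 1.4700 = 6.89%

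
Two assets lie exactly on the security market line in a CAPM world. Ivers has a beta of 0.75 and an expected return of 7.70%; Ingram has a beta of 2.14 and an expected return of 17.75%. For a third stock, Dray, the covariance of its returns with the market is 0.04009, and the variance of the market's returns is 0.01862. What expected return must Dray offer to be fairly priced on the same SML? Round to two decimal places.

17.84%

MRP = (17.75% − 7.70%) / (2.14 − 0.75) = 7.2302%
R_f = 7.70% − 0.75 × 7.2302% = 2.2774%
β_Dray = Cov / Var(R_m) = 0.04009 / 0.01862 = 2.1531
E(R_Dray) = R_f + β × MRP = 2.2774% + 2.1531 × 7.2302% = 17.84%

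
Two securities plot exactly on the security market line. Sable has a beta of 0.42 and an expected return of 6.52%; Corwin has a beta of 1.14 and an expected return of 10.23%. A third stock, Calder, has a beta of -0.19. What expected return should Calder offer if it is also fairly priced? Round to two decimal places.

MRP (SML slope) = (10.23% − 6.52%) / (1.14 − 0.42) = 3.71% / 0.72 = 5.1528%
R_f (intercept) = 6.52% − 0.42 × 5.1528% = 4.3558%
E(R_Calder) = R_f + β × MRP = 4.3558% + -0.19 × 5.1528% = 3.38%

3.38%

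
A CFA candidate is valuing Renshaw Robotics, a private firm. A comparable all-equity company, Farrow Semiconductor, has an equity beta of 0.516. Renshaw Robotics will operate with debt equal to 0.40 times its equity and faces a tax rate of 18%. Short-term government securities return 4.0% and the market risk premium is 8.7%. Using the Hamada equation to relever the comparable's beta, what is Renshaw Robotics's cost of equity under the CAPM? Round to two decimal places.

β_L = β_U × [1 + (1 − t)(D/E)] = 0.516 × [1 + (1 − 0.18) × 0.40]
    = 0.516 × [1 + 0.82 × 0.40] = 0.516 × 1.3280 = 0.6852
E(R) = R_f + β_L × MRP = 4.0% + 0.6852 × 8.7% = 9.96%

9.96%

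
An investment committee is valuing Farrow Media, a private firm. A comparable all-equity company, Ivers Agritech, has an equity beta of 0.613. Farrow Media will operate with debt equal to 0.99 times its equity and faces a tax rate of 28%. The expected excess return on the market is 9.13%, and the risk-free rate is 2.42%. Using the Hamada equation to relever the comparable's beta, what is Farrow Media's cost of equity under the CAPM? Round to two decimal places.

β_L = β_U × [1 + (1 − t)(D/E)] = 0.613 × [1 + (1 − 0.28) × 0.99]
    = 0.613 × [1 + 0.72 × 0.99] = 0.613 × 1.7128 = 1.0499
E(R) = R_f + β_L × MRP = 2.42% + 1.0499 × 9.13% = 12.01%

12.01%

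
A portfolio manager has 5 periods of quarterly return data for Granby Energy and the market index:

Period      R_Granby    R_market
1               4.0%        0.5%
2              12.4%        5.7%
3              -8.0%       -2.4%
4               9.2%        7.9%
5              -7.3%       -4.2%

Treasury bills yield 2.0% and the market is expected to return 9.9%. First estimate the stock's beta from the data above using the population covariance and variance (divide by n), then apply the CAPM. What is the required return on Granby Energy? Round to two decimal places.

15.24%

Mean R_i = (4.0 + 12.4 − 8.0 + 9.2 − 7.3) / 5 = 2.0600%
Mean R_m = (0.5 + 5.7 − 2.4 + 7.9 − 4.2) / 5 = 1.5000%
Σ(R_i − R̄_i)(R_m − R̄_m) = 179.7700  ⇒  Cov = 179.7700 / 5 = 35.9540
Σ(R_m − R̄_m)² = 107.3000  ⇒  Var(R_m) = 107.3000 / 5 = 21.4600
β = Cov / Var(R_m) = 35.9540 / 21.4600 = 1.6754
MRP = 9.9% − 2.0% = 7.90%
E(R) = R_f + β × MRP = 2.0% + 1.6754 × 7.9% = 15.24%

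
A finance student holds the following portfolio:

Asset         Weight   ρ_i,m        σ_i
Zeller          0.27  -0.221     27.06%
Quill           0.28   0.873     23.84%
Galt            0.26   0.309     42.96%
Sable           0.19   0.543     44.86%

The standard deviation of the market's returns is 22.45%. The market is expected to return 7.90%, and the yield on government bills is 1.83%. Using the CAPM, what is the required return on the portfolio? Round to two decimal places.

5.15%

β_Zeller = -0.221 × 27.06% / 22.45% = -0.2664
β_Quill = 0.873 × 23.84% / 22.45% = 0.9271
β_Galt = 0.309 × 42.96% / 22.45% = 0.5913
β_Sable = 0.543 × 44.86% / 22.45% = 1.0850
β_P = Σ w_i β_i = 0.27×-0.2664 + 0.28×0.9271 + 0.26×0.5913 + 0.19×1.0850 = 0.5475
MRP = 7.90% − 1.83% = 6.07%
E(R_P) = R_f + β_P × MRP = 1.83% + 0.5475 × 6.07% = 5.15%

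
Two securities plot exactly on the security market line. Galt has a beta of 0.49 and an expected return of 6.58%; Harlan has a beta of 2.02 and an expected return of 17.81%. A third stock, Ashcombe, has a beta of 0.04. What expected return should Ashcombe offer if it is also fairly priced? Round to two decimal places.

MRP (SML slope) = (17.81% − 6.58%) / (2.02 − 0.49) = 11.23% / 1.53 = 7.3399%
R_f (intercept) = 6.58% − 0.49 × 7.3399% = 2.9834%
E(R_Ashcombe) = R_f + β × MRP = 2.9834% + 0.04 × 7.3399% = 3.28%

3.28%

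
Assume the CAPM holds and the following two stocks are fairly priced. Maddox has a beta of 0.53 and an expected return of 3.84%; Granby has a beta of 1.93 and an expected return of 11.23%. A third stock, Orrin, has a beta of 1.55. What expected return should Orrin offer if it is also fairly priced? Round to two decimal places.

9.22%

MRP (SML slope) = (11.23% − 3.84%) / (1.93 − 0.53) = 7.39% / 1.40 = 5.2786%
R_f (intercept) = 3.84% − 0.53 × 5.2786% = 1.0423%
E(R_Orrin) = R_f + β × MRP = 1.0423% + 1.55 × 5.2786% = 9.22%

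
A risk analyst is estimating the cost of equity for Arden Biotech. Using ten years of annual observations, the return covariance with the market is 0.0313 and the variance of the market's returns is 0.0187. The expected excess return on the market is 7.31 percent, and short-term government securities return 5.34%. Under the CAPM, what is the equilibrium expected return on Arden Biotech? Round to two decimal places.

β = Cov(R_i, R_m) / Var(R_m) = 0.0313 / 0.0187 = 1.6738
E(R) = R_f + β × MRP = 5.34% + 1.6738 × 7.31% = 17.58%

17.58%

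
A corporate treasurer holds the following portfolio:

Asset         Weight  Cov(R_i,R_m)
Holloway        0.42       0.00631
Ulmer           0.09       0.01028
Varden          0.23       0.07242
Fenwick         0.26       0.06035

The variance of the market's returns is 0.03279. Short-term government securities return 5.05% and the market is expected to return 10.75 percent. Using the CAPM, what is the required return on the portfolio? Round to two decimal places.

β_Holloway = 0.00631 / 0.03279 = 0.1924
β_Ulmer = 0.01028 / 0.03279 = 0.3135
β_Varden = 0.07242 / 0.03279 = 2.2086
β_Fenwick = 0.06035 / 0.03279 = 1.8405
β_P = Σ w_i β_i = 0.42×0.1924 + 0.09×0.3135 + 0.23×2.2086 + 0.26×1.8405 = 1.0955
MRP = 10.75% − 5.05% = 5.70%
E(R_P) = R_f + β_P × MRP = 5.05% + 1.0955 × 5.70% = 11.29%

11.29%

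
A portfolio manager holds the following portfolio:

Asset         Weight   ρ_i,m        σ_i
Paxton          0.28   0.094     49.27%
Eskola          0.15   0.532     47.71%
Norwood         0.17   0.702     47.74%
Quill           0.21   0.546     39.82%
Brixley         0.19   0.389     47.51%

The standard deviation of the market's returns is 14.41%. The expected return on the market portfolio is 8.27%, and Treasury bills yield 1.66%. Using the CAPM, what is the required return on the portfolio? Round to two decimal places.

10.32%

β_Paxton = 0.094 × 49.27% / 14.41% = 0.3214
β_Eskola = 0.532 × 47.71% / 14.41% = 1.7614
β_Norwood = 0.702 × 47.74% / 14.41% = 2.3257
β_Quill = 0.546 × 39.82% / 14.41% = 1.5088
β_Brixley = 0.389 × 47.51% / 14.41% = 1.2825
β_P = Σ w_i β_i = 0.28×0.3214 + 0.15×1.7614 + 0.17×2.3257 + 0.21×1.5088 + 0.19×1.2825 = 1.3101
MRP = 8.27% − 1.66% = 6.61%
E(R_P) = R_f + β_P × MRP = 1.66% + 1.3101 × 6.61% = 10.32%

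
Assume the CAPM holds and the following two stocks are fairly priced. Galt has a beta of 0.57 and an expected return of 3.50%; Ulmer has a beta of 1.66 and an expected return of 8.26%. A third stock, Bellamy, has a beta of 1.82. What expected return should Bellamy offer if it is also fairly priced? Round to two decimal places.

MRP (SML slope) = (8.26% − 3.50%) / (1.66 − 0.57) = 4.76% / 1.09 = 4.3670%
R_f (intercept) = 3.50% − 0.57 × 4.3670% = 1.0108%
E(R_Bellamy) = R_f + β × MRP = 1.0108% + 1.82 × 4.3670% = 8.96%

8.96%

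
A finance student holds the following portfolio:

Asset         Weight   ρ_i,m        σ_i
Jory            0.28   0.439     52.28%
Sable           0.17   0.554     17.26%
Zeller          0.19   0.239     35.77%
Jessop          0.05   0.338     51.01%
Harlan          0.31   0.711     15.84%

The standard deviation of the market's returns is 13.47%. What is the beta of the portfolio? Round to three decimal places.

1.042

β_Jory = 0.439 × 52.28% / 13.47% = 1.7039
β_Sable = 0.554 × 17.26% / 13.47% = 0.7099
β_Zeller = 0.239 × 35.77% / 13.47% = 0.6347
β_Jessop = 0.338 × 51.01% / 13.47% = 1.2800
β_Harlan = 0.711 × 15.84% / 13.47% = 0.8361
β_P = Σ w_i β_i = 0.28×1.7039 + 0.17×0.7099 + 0.19×0.6347 + 0.05×1.2800 + 0.31×0.8361 = 1.0416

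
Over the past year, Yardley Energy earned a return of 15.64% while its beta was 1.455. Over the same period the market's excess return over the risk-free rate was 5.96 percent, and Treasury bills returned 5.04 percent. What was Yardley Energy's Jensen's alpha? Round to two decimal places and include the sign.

CAPM benchmark = R_f + β(R_m − R_f) = 5.04% + 1.455 × 5.96% = 13.71180%
α = actual − benchmark = 15.64% − 13.71180% = +1.93%

+1.93%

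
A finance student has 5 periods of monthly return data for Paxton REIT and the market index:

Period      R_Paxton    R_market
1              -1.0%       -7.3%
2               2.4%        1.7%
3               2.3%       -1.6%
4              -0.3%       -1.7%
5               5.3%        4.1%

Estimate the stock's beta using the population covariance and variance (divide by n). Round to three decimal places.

Mean R_i = (-1.0 + 2.4 + 2.3 − 0.3 + 5.3) / 5 = 1.7400%
Mean R_m = (-7.3 + 1.7 − 1.6 − 1.7 + 4.1) / 5 = -0.9600%
Σ(R_i − R̄_i)(R_m − R̄_m) = 38.2920  ⇒  Cov = 38.2920 / 5 = 7.6584
Σ(R_m − R̄_m)² = 73.8320  ⇒  Var(R_m) = 73.8320 / 5 = 14.7664
β = Cov / Var(R_m) = 7.6584 / 14.7664 = 0.5186

0.519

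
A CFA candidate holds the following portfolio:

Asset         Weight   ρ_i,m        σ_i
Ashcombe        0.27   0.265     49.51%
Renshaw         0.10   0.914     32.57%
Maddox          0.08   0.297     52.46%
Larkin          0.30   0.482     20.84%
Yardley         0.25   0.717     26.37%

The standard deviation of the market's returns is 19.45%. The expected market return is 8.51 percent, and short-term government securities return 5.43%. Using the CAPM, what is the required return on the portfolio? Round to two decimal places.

7.89%

β_Ashcombe = 0.265 × 49.51% / 19.45% = 0.6746
β_Renshaw = 0.914 × 32.57% / 19.45% = 1.5305
β_Maddox = 0.297 × 52.46% / 19.45% = 0.8011
β_Larkin = 0.482 × 20.84% / 19.45% = 0.5164
β_Yardley = 0.717 × 26.37% / 19.45% = 0.9721
β_P = Σ w_i β_i = 0.27×0.6746 + 0.10×1.5305 + 0.08×0.8011 + 0.30×0.5164 + 0.25×0.9721 = 0.7972
MRP = 8.51% − 5.43% = 3.08%
E(R_P) = R_f + β_P × MRP = 5.43% + 0.7972 × 3.08% = 7.89%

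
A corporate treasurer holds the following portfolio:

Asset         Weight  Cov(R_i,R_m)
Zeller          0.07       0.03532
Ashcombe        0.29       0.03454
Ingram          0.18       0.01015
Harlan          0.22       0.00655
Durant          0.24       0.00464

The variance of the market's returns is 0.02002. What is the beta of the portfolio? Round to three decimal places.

β_Zeller = 0.03532 / 0.02002 = 1.7642
β_Ashcombe = 0.03454 / 0.02002 = 1.7253
β_Ingram = 0.01015 / 0.02002 = 0.5070
β_Harlan = 0.00655 / 0.02002 = 0.3272
β_Durant = 0.00464 / 0.02002 = 0.2318
β_P = Σ w_i β_i = 0.07×1.7642 + 0.29×1.7253 + 0.18×0.5070 + 0.22×0.3272 + 0.24×0.2318 = 0.8427

0.843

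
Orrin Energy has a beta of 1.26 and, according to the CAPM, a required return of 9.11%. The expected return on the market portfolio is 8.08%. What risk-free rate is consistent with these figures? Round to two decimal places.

E(R) = R_f + β(E(R_m) − R_f) = R_f(1 − β) + β·E(R_m)
9.11% = R_f × (1 − 1.26) + 1.26 × 8.08%
9.11% = R_f × -0.26 + 10.1808%
R_f = (9.11% − 10.1808%) / -0.26 = 4.12%

4.12%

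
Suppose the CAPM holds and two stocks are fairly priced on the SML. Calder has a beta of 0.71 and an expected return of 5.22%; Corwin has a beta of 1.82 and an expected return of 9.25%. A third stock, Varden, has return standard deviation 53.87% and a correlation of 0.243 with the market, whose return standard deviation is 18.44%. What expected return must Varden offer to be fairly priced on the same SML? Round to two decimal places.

MRP = (9.25% − 5.22%) / (1.82 − 0.71) = 3.6306%
R_f = 5.22% − 0.71 × 3.6306% = 2.6423%
β_Varden = ρ·σ_i/σ_m = 0.243 × 53.87 / 18.44 = 0.7099
E(R_Varden) = R_f + β × MRP = 2.6423% + 0.7099 × 3.6306% = 5.22%

5.22%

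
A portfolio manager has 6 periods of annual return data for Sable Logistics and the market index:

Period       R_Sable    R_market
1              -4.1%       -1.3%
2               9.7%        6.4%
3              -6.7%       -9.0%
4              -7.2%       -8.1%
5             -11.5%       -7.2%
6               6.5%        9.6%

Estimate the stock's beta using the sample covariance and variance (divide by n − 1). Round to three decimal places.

0.975

Mean R_i = (-4.1 + 9.7 − 6.7 − 7.2 − 11.5 + 6.5) / 6 = -2.2167%
Mean R_m = (-1.3 + 6.4 − 9.0 − 8.1 − 7.2 + 9.6) / 6 = -1.6000%
Σ(R_i − R̄_i)(R_m − R̄_m) = 309.9500  ⇒  Cov = 309.9500 / 5 = 61.9900
Σ(R_m − R̄_m)² = 317.9000  ⇒  Var(R_m) = 317.9000 / 5 = 63.5800
β = Cov / Var(R_m) = 61.9900 / 63.5800 = 0.9750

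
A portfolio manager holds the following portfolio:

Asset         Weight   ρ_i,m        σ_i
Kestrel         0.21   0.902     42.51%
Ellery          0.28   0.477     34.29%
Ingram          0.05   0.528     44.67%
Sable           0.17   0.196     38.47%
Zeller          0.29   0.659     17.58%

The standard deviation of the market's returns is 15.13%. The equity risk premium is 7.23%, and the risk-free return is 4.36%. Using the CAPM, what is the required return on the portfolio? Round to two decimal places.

β_Kestrel = 0.902 × 42.51% / 15.13% = 2.5343
β_Ellery = 0.477 × 34.29% / 15.13% = 1.0811
β_Ingram = 0.528 × 44.67% / 15.13% = 1.5589
β_Sable = 0.196 × 38.47% / 15.13% = 0.4984
β_Zeller = 0.659 × 17.58% / 15.13% = 0.7657
β_P = Σ w_i β_i = 0.21×2.5343 + 0.28×1.0811 + 0.05×1.5589 + 0.17×0.4984 + 0.29×0.7657 = 1.2196
E(R_P) = R_f + β_P × MRP = 4.36% + 1.2196 × 7.23% = 13.18%

13.18%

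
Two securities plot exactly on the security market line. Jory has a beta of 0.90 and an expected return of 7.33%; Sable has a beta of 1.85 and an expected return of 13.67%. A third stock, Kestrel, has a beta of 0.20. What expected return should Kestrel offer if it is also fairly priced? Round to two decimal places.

2.66%

MRP (SML slope) = (13.67% − 7.33%) / (1.85 − 0.90) = 6.34% / 0.95 = 6.6737%
R_f (intercept) = 7.33% − 0.90 × 6.6737% = 1.3237%
E(R_Kestrel) = R_f + β × MRP = 1.3237% + 0.20 × 6.6737% = 2.66%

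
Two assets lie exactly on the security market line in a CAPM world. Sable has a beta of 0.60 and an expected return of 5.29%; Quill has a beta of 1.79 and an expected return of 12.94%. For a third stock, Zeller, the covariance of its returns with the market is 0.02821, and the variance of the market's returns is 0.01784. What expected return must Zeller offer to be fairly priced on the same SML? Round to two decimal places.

11.60%

MRP = (12.94% − 5.29%) / (1.79 − 0.60) = 6.4286%
R_f = 5.29% − 0.60 × 6.4286% = 1.4328%
β_Zeller = Cov / Var(R_m) = 0.02821 / 0.01784 = 1.5813
E(R_Zeller) = R_f + β × MRP = 1.4328% + 1.5813 × 6.4286% = 11.60%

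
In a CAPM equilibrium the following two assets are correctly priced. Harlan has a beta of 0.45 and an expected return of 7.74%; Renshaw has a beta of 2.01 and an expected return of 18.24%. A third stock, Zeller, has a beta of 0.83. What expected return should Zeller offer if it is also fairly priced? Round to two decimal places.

10.30%

MRP (SML slope) = (18.24% − 7.74%) / (2.01 − 0.45) = 10.50% / 1.56 = 6.7308%
R_f (intercept) = 7.74% − 0.45 × 6.7308% = 4.7111%
E(R_Zeller) = R_f + β × MRP = 4.7111% + 0.83 × 6.7308% = 10.30%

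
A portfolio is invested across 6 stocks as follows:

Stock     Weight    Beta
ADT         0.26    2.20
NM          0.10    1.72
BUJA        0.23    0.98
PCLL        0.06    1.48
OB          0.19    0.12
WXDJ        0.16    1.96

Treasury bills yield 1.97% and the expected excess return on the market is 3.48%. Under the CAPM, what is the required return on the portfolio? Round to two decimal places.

6.82%

β_P = Σ w_i β_i = 0.26×2.20 + 0.10×1.72 + 0.23×0.98 + 0.06×1.48 + 0.19×0.12 + 0.16×1.96 = 1.3946
E(R_P) = R_f + β_P × MRP = 1.97% + 1.3946 × 3.48% = 6.82%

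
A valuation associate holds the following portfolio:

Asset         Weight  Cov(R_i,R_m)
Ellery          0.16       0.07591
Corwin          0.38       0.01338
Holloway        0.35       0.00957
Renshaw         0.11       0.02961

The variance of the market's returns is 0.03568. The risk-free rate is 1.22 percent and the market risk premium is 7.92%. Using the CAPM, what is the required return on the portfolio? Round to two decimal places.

6.51%

β_Ellery = 0.07591 / 0.03568 = 2.1275
β_Corwin = 0.01338 / 0.03568 = 0.3750
β_Holloway = 0.00957 / 0.03568 = 0.2682
β_Renshaw = 0.02961 / 0.03568 = 0.8299
β_P = Σ w_i β_i = 0.16×2.1275 + 0.38×0.3750 + 0.35×0.2682 + 0.11×0.8299 = 0.6681
E(R_P) = R_f + β_P × MRP = 1.22% + 0.6681 × 7.92% = 6.51%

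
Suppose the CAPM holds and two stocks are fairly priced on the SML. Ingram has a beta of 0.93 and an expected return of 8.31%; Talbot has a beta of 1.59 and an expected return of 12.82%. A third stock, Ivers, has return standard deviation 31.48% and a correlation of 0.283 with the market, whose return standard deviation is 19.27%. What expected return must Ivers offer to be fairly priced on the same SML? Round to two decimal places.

5.11%

MRP = (12.82% − 8.31%) / (1.59 − 0.93) = 6.8333%
R_f = 8.31% − 0.93 × 6.8333% = 1.9550%
β_Ivers = ρ·σ_i/σ_m = 0.283 × 31.48 / 19.27 = 0.4623
E(R_Ivers) = R_f + β × MRP = 1.9550% + 0.4623 × 6.8333% = 5.11%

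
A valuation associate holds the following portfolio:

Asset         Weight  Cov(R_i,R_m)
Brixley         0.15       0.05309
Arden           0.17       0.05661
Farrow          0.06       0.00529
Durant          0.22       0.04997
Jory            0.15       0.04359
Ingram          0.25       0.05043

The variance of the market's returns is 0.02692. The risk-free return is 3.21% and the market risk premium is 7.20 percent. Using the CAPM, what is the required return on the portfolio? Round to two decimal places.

16.06%

β_Brixley = 0.05309 / 0.02692 = 1.9721
β_Arden = 0.05661 / 0.02692 = 2.1029
β_Farrow = 0.00529 / 0.02692 = 0.1965
β_Durant = 0.04997 / 0.02692 = 1.8562
β_Jory = 0.04359 / 0.02692 = 1.6192
β_Ingram = 0.05043 / 0.02692 = 1.8733
β_P = Σ w_i β_i = 0.15×1.9721 + 0.17×2.1029 + 0.06×0.1965 + 0.22×1.8562 + 0.15×1.6192 + 0.25×1.8733 = 1.7847
E(R_P) = R_f + β_P × MRP = 3.21% + 1.7847 × 7.20% = 16.06%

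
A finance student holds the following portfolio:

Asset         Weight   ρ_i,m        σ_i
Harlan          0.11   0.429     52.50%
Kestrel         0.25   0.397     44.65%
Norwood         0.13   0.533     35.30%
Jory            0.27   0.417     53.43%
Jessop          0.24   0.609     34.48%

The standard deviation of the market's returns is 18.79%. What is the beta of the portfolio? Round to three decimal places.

β_Harlan = 0.429 × 52.50% / 18.79% = 1.1986
β_Kestrel = 0.397 × 44.65% / 18.79% = 0.9434
β_Norwood = 0.533 × 35.30% / 18.79% = 1.0013
β_Jory = 0.417 × 53.43% / 18.79% = 1.1858
β_Jessop = 0.609 × 34.48% / 18.79% = 1.1175
β_P = Σ w_i β_i = 0.11×1.1986 + 0.25×0.9434 + 0.13×1.0013 + 0.27×1.1858 + 0.24×1.1175 = 1.0862

1.086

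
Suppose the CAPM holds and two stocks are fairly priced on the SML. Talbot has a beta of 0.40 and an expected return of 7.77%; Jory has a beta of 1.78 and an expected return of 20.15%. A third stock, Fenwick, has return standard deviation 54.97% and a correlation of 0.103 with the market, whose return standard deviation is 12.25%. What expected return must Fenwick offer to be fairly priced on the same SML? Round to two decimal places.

8.33%

MRP = (20.15% − 7.77%) / (1.78 − 0.40) = 8.9710%
R_f = 7.77% − 0.40 × 8.9710% = 4.1816%
β_Fenwick = ρ·σ_i/σ_m = 0.103 × 54.97 / 12.25 = 0.4622
E(R_Fenwick) = R_f + β × MRP = 4.1816% + 0.4622 × 8.9710% = 8.33%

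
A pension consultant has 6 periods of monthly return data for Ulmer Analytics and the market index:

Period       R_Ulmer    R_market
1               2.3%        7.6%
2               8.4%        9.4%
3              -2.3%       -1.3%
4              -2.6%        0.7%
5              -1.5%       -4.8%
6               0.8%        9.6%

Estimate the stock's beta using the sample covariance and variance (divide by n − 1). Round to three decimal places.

Mean R_i = (2.3 + 8.4 − 2.3 − 2.6 − 1.5 + 0.8) / 6 = 0.8500%
Mean R_m = (7.6 + 9.4 − 1.3 + 0.7 − 4.8 + 9.6) / 6 = 3.5333%
Σ(R_i − R̄_i)(R_m − R̄_m) = 94.4700  ⇒  Cov = 94.4700 / 5 = 18.8940
Σ(R_m − R̄_m)² = 188.5933  ⇒  Var(R_m) = 188.5933 / 5 = 37.7187
β = Cov / Var(R_m) = 18.8940 / 37.7187 = 0.5009

0.501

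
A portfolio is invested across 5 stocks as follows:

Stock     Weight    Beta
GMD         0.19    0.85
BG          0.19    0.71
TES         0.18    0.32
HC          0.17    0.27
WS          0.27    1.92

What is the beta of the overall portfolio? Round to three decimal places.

β_P = Σ w_i β_i = 0.19×0.85 + 0.19×0.71 + 0.18×0.32 + 0.17×0.27 + 0.27×1.92 = 0.9183

0.918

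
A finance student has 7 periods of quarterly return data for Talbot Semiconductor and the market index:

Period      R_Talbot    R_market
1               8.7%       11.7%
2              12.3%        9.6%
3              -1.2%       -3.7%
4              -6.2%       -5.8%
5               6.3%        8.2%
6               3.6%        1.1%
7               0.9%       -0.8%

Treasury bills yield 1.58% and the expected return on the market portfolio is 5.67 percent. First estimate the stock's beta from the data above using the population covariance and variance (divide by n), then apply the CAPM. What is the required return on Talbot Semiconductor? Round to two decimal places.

5.07%

Mean R_i = (8.7 + 12.3 − 1.2 − 6.2 + 6.3 + 3.6 + 0.9) / 7 = 3.4857%
Mean R_m = (11.7 + 9.6 − 3.7 − 5.8 + 8.2 + 1.1 − 0.8) / 7 = 2.9000%
Σ(R_i − R̄_i)(R_m − R̄_m) = 244.4100  ⇒  Cov = 244.4100 / 7 = 34.9157
Σ(R_m − R̄_m)² = 286.6000  ⇒  Var(R_m) = 286.6000 / 7 = 40.9429
β = Cov / Var(R_m) = 34.9157 / 40.9429 = 0.8528
MRP = 5.67% − 1.58% = 4.09%
E(R) = R_f + β × MRP = 1.58% + 0.8528 × 4.09% = 5.07%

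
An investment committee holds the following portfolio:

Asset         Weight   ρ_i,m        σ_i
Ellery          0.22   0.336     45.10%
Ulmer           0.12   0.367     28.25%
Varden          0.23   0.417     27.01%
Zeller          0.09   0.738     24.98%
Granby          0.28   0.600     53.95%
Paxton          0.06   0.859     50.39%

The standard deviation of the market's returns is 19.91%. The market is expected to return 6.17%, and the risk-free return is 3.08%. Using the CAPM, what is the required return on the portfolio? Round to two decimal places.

β_Ellery = 0.336 × 45.10% / 19.91% = 0.7611
β_Ulmer = 0.367 × 28.25% / 19.91% = 0.5207
β_Varden = 0.417 × 27.01% / 19.91% = 0.5657
β_Zeller = 0.738 × 24.98% / 19.91% = 0.9259
β_Granby = 0.600 × 53.95% / 19.91% = 1.6258
β_Paxton = 0.859 × 50.39% / 19.91% = 2.1740
β_P = Σ w_i β_i = 0.22×0.7611 + 0.12×0.5207 + 0.23×0.5657 + 0.09×0.9259 + 0.28×1.6258 + 0.06×2.1740 = 1.0290
MRP = 6.17% − 3.08% = 3.09%
E(R_P) = R_f + β_P × MRP = 3.08% + 1.0290 × 3.09% = 6.26%

6.26%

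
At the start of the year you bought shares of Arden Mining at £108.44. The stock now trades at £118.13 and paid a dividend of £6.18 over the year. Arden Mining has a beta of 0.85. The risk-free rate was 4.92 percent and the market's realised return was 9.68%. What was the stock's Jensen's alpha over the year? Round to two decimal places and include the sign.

+5.67%

Realised HPR = (P1 + D1 − P0) / P0 = (118.13 + 6.18 − 108.44) / 108.44 = 15.87 / 108.44 = 14.6348%
MRP = 9.68% − 4.92% = 4.76%
CAPM required = R_f + β·MRP = 4.92% + 0.85 × 4.76% = 8.9660%
α = realised − required = 14.6348% − 8.9660% = +5.67%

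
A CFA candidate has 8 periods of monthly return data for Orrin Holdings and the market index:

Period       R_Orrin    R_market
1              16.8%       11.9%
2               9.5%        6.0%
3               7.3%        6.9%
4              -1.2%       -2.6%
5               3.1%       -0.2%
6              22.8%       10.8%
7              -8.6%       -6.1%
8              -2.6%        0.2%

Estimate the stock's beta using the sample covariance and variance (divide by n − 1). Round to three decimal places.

1.522

Mean R_i = (16.8 + 9.5 + 7.3 − 1.2 + 3.1 + 22.8 − 8.6 − 2.6) / 8 = 5.8875%
Mean R_m = (11.9 + 6.0 + 6.9 − 2.6 − 0.2 + 10.8 − 6.1 + 0.2) / 8 = 3.3625%
Σ(R_i − R̄_i)(R_m − R̄_m) = 449.5963  ⇒  Cov = 449.5963 / 7 = 64.2280
Σ(R_m − R̄_m)² = 295.4588  ⇒  Var(R_m) = 295.4588 / 7 = 42.2084
β = Cov / Var(R_m) = 64.2280 / 42.2084 = 1.5217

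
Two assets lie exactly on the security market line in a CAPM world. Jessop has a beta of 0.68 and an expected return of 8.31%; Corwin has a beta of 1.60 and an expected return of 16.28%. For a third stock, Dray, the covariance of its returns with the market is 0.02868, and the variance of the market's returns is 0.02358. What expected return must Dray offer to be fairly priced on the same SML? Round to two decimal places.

MRP = (16.28% − 8.31%) / (1.60 − 0.68) = 8.6630%
R_f = 8.31% − 0.68 × 8.6630% = 2.4192%
β_Dray = Cov / Var(R_m) = 0.02868 / 0.02358 = 1.2163
E(R_Dray) = R_f + β × MRP = 2.4192% + 1.2163 × 8.6630% = 12.96%

12.96%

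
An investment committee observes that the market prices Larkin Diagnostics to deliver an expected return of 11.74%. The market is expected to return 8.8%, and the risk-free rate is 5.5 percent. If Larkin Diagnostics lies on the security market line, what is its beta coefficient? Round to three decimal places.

1.891

MRP = 8.8% − 5.5% = 3.30%
β = (E(R) − R_f) / MRP = (11.74% − 5.5%) / 3.3% = 6.24% / 3.3% = 1.891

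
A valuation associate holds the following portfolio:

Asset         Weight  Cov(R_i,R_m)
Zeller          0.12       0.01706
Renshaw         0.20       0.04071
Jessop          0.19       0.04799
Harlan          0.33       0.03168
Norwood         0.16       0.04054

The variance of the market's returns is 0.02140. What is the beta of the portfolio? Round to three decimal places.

1.694

β_Zeller = 0.01706 / 0.02140 = 0.7972
β_Renshaw = 0.04071 / 0.02140 = 1.9023
β_Jessop = 0.04799 / 0.02140 = 2.2425
β_Harlan = 0.03168 / 0.02140 = 1.4804
β_Norwood = 0.04054 / 0.02140 = 1.8944
β_P = Σ w_i β_i = 0.12×0.7972 + 0.20×1.9023 + 0.19×2.2425 + 0.33×1.4804 + 0.16×1.8944 = 1.6938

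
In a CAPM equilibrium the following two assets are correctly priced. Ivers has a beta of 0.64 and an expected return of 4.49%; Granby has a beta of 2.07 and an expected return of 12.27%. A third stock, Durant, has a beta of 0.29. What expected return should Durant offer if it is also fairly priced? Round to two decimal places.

MRP (SML slope) = (12.27% − 4.49%) / (2.07 − 0.64) = 7.78% / 1.43 = 5.4406%
R_f (intercept) = 4.49% − 0.64 × 5.4406% = 1.0080%
E(R_Durant) = R_f + β × MRP = 1.0080% + 0.29 × 5.4406% = 2.59%

2.59%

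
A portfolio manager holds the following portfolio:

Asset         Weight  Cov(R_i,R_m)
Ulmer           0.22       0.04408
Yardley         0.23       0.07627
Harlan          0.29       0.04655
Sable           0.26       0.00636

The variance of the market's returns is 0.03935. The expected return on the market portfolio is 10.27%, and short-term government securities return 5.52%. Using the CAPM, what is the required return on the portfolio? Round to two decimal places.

β_Ulmer = 0.04408 / 0.03935 = 1.1202
β_Yardley = 0.07627 / 0.03935 = 1.9382
β_Harlan = 0.04655 / 0.03935 = 1.1830
β_Sable = 0.00636 / 0.03935 = 0.1616
β_P = Σ w_i β_i = 0.22×1.1202 + 0.23×1.9382 + 0.29×1.1830 + 0.26×0.1616 = 1.0773
MRP = 10.27% − 5.52% = 4.75%
E(R_P) = R_f + β_P × MRP = 5.52% + 1.0773 × 4.75% = 10.64%

10.64%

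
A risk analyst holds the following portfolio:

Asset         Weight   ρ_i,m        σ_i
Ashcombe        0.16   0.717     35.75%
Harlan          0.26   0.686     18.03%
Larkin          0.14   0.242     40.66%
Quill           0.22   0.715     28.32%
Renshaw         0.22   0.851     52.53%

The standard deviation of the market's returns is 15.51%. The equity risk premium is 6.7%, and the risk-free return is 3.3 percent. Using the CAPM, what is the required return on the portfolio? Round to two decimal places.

β_Ashcombe = 0.717 × 35.75% / 15.51% = 1.6527
β_Harlan = 0.686 × 18.03% / 15.51% = 0.7975
β_Larkin = 0.242 × 40.66% / 15.51% = 0.6344
β_Quill = 0.715 × 28.32% / 15.51% = 1.3055
β_Renshaw = 0.851 × 52.53% / 15.51% = 2.8822
β_P = Σ w_i β_i = 0.16×1.6527 + 0.26×0.7975 + 0.14×0.6344 + 0.22×1.3055 + 0.22×2.8822 = 1.4819
E(R_P) = R_f + β_P × MRP = 3.3% + 1.4819 × 6.7% = 13.23%

13.23%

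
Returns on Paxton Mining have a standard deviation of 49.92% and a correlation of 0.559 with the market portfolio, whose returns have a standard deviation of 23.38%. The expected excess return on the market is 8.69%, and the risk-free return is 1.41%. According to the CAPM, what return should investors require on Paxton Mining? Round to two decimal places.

11.78%

β = ρ × σ_i / σ_m = 0.559 × 49.92% / 23.38% = 1.1936
E(R) = 1.41% + 1.1936 × 8.69% = 11.78%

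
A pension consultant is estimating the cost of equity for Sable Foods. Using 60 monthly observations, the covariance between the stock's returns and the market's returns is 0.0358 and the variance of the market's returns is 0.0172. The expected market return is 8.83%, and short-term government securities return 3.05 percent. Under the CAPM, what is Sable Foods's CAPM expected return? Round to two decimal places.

β = Cov(R_i, R_m) / Var(R_m) = 0.0358 / 0.0172 = 2.0814
MRP = 8.83% − 3.05% = 5.78%
E(R) = R_f + β × MRP = 3.05% + 2.0814 × 5.78% = 15.08%

15.08%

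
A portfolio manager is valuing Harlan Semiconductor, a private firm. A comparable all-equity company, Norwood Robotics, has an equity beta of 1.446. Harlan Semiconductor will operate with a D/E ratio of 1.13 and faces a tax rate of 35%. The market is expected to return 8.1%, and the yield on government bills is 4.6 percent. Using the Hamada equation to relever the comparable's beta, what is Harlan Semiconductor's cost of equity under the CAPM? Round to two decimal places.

β_L = β_U × [1 + (1 − t)(D/E)] = 1.446 × [1 + (1 − 0.35) × 1.13]
    = 1.446 × [1 + 0.65 × 1.13] = 1.446 × 1.7345 = 2.5081
MRP = 8.1% − 4.6% = 3.50%
E(R) = R_f + β_L × MRP = 4.6% + 2.5081 × 3.5% = 13.38%

13.38%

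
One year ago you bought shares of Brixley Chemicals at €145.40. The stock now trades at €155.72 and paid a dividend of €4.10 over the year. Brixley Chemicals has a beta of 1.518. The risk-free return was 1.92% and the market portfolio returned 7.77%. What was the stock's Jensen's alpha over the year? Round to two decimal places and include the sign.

-0.88%

Realised HPR = (P1 + D1 − P0) / P0 = (155.72 + 4.10 − 145.40) / 145.40 = 14.42 / 145.40 = 9.9175%
MRP = 7.77% − 1.92% = 5.85%
CAPM required = R_f + β·MRP = 1.92% + 1.518 × 5.85% = 10.80030%
α = realised − required = 9.9175% − 10.80030% = -0.88%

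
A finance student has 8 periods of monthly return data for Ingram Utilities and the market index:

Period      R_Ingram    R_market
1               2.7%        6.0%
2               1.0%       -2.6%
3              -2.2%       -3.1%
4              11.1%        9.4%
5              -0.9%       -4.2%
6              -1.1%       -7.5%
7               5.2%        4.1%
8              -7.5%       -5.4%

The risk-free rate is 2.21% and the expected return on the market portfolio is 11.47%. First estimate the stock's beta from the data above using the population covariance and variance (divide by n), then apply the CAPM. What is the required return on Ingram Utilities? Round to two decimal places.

Mean R_i = (2.7 + 1.0 − 2.2 + 11.1 − 0.9 − 1.1 + 5.2 − 7.5) / 8 = 1.0375%
Mean R_m = (6.0 − 2.6 − 3.1 + 9.4 − 4.2 − 7.5 + 4.1 − 5.4) / 8 = -0.4125%
Σ(R_i − R̄_i)(R_m − R̄_m) = 202.0338  ⇒  Cov = 202.0338 / 8 = 25.2542
Σ(R_m − R̄_m)² = 259.2288  ⇒  Var(R_m) = 259.2288 / 8 = 32.4036
β = Cov / Var(R_m) = 25.2542 / 32.4036 = 0.7794
MRP = 11.47% − 2.21% = 9.26%
E(R) = R_f + β × MRP = 2.21% + 0.7794 × 9.26% = 9.43%

9.43%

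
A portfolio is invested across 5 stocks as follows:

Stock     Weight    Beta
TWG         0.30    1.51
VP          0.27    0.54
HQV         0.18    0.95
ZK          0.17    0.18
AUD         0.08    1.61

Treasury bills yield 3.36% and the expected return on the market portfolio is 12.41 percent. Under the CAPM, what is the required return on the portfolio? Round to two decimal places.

β_P = Σ w_i β_i = 0.30×1.51 + 0.27×0.54 + 0.18×0.95 + 0.17×0.18 + 0.08×1.61 = 0.9292
MRP = 12.41% − 3.36% = 9.05%
E(R_P) = R_f + β_P × MRP = 3.36% + 0.9292 × 9.05% = 11.77%

11.77%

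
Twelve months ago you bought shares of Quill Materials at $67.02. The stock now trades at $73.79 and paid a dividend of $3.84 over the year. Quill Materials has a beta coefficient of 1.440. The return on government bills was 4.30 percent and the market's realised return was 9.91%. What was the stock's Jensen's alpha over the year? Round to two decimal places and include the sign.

Realised HPR = (P1 + D1 − P0) / P0 = (73.79 + 3.84 − 67.02) / 67.02 = 10.61 / 67.02 = 15.8311%
MRP = 9.91% − 4.30% = 5.61%
CAPM required = R_f + β·MRP = 4.30% + 1.440 × 5.61% = 12.37840%
α = realised − required = 15.8311% − 12.37840% = +3.45%

+3.45%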